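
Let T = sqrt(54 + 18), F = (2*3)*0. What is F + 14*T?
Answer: 84*sqrt(2) ≈ 118.79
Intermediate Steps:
F = 0 (F = 6*0 = 0)
T = 6*sqrt(2) (T = sqrt(72) = 6*sqrt(2) ≈ 8.4853)
F + 14*T = 0 + 14*(6*sqrt(2)) = 0 + 84*sqrt(2) = 84*sqrt(2)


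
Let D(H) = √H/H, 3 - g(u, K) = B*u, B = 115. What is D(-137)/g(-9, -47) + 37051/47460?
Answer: 5293/6780 - I*√137/142206 ≈ 0.78068 - 8.2308e-5*I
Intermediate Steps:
g(u, K) = 3 - 115*u
D(H) = H^(-½)
D(-137)/g(-9, -47) + 37051/47460 = 1/(√(-137)*(3 - 115*(-9))) + 37051/47460 = (-I*√137/137)/(3 + 1035) + 37051*(1/47460) = -I*√137/137/1038 + 5293/6780 = -I*√137/137*(1/1038) + 5293/6780 = -I*√137/142206 + 5293/6780 = 5293/6780 - I*√137/142206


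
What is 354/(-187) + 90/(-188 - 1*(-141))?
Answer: -33468/8789 ≈ -3.8079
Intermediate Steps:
354/(-187) + 90/(-188 - 1*(-141)) = 354*(-1/187) + 90/(-188 + 141) = -354/187 + 90/(-47) = -354/187 + 90*(-1/47) = -354/187 - 90/47 = -33468/8789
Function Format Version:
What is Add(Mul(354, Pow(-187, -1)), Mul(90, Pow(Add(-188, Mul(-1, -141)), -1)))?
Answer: Rational(-33468, 8789) ≈ -3.8079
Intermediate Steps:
Add(Mul(354, Pow(-187, -1)), Mul(90, Pow(Add(-188, Mul(-1, -141)), -1))) = Add(Mul(354, Rational(-1, 187)), Mul(90, Pow(Add(-188, 141), -1))) = Add(Rational(-354, 187), Mul(90, Pow(-47, -1))) = Add(Rational(-354, 187), Mul(90, Rational(-1, 47))) = Add(Rational(-354, 187), Rational(-90, 47)) = Rational(-33468, 8789)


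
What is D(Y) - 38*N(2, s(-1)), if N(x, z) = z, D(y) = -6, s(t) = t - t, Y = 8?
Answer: -6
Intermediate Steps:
s(t) = 0
D(Y) - 38*N(2, s(-1)) = -6 - 38*0 = -6 + 0 = -6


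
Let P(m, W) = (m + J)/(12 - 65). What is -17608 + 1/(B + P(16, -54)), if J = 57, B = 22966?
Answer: -21431136947/1217125 ≈ -17608.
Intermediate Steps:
P(m, W) = -57/53 - m/53 (P(m, W) = (m + 57)/(12 - 65) = (57 + m)/(-53) = (57 + m)*(-1/53) = -57/53 - m/53)
-17608 + 1/(B + P(16, -54)) = -17608 + 1/(22966 + (-57/53 - 1/53*16)) = -17608 + 1/(22966 + (-57/53 - 16/53)) = -17608 + 1/(22966 - 73/53) = -17608 + 1/(1217125/53) = -17608 + 53/1217125 = -21431136947/1217125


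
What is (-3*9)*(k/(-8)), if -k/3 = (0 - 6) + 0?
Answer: 243/4 ≈ 60.750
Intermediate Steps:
k = 18 (k = -3*((0 - 6) + 0) = -3*(-6 + 0) = -3*(-6) = 18)
(-3*9)*(k/(-8)) = (-3*9)*(18/(-8)) = -486*(-1)/8 = -27*(-9/4) = 243/4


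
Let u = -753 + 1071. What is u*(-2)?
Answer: -636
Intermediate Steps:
u = 318
u*(-2) = 318*(-2) = -636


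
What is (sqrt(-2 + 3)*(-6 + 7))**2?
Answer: 1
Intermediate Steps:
(sqrt(-2 + 3)*(-6 + 7))**2 = (sqrt(1)*1)**2 = (1*1)**2 = 1**2 = 1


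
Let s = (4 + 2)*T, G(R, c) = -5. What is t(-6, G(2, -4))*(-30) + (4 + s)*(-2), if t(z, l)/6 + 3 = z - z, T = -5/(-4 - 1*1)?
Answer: 520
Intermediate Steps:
T = 1 (T = -5/(-4 - 1) = -5/(-5) = -5*(-1/5) = 1)
t(z, l) = -18 (t(z, l) = -18 + 6*(z - z) = -18 + 6*0 = -18 + 0 = -18)
s = 6 (s = (4 + 2)*1 = 6*1 = 6)
t(-6, G(2, -4))*(-30) + (4 + s)*(-2) = -18*(-30) + (4 + 6)*(-2) = 540 + 10*(-2) = 540 - 20 = 520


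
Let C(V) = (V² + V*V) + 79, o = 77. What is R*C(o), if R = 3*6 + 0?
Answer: 214866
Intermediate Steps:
C(V) = 79 + 2*V² (C(V) = (V² + V²) + 79 = 2*V² + 79 = 79 + 2*V²)
R = 18 (R = 18 + 0 = 18)
R*C(o) = 18*(79 + 2*77²) = 18*(79 + 2*5929) = 18*(79 + 11858) = 18*11937 = 214866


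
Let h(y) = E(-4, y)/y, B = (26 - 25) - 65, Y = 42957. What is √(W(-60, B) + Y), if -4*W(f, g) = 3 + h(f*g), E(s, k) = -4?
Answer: √2474280015/240 ≈ 207.26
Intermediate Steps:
B = -64 (B = 1 - 65 = -64)
h(y) = -4/y
W(f, g) = -¾ + 1/(f*g) (W(f, g) = -(3 - 4*1/(f*g))/4 = -(3 - 4/(f*g))/4 = -¾ + 1/(f*g))
√(W(-60, B) + Y) = √((-¾ + 1/(-60*(-64))) + 42957) = √((-¾ - 1/60*(-1/64)) + 42957) = √((-¾ + 1/3840) + 42957) = √(-2879/3840 + 42957) = √(164952001/3840) = √2474280015/240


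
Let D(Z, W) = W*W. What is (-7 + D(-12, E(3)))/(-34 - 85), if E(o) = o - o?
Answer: 1/17 ≈ 0.058824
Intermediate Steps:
E(o) = 0
D(Z, W) = W²
(-7 + D(-12, E(3)))/(-34 - 85) = (-7 + 0²)/(-34 - 85) = (-7 + 0)/(-119) = -1/119*(-7) = 1/17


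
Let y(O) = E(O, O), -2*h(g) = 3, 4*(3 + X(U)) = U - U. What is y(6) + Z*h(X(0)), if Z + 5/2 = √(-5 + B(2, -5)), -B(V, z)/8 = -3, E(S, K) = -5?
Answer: -5/4 - 3*√19/2 ≈ -7.7883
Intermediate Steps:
B(V, z) = 24 (B(V, z) = -8*(-3) = 24)
X(U) = -3 (X(U) = -3 + (U - U)/4 = -3 + (¼)*0 = -3 + 0 = -3)
h(g) = -3/2 (h(g) = -½*3 = -3/2)
Z = -5/2 + √19 (Z = -5/2 + √(-5 + 24) = -5/2 + √19 ≈ 1.8589)
y(O) = -5
y(6) + Z*h(X(0)) = -5 + (-5/2 + √19)*(-3/2) = -5 + (15/4 - 3*√19/2) = -5/4 - 3*√19/2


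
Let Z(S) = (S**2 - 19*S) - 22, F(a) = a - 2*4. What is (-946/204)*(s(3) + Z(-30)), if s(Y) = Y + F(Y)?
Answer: -113993/17 ≈ -6705.5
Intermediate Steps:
F(a) = -8 + a (F(a) = a - 8 = -8 + a)
Z(S) = -22 + S**2 - 19*S
s(Y) = -8 + 2*Y (s(Y) = Y + (-8 + Y) = -8 + 2*Y)
(-946/204)*(s(3) + Z(-30)) = (-946/204)*((-8 + 2*3) + (-22 + (-30)**2 - 19*(-30))) = (-946*1/204)*((-8 + 6) + (-22 + 900 + 570)) = -473*(-2 + 1448)/102 = -473/102*1446 = -113993/17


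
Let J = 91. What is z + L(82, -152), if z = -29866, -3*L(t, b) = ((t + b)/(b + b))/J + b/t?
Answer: -7258721597/243048 ≈ -29865.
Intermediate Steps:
L(t, b) = -b/(3*t) - (b + t)/(546*b) (L(t, b) = -(((t + b)/(b + b))/91 + b/t)/3 = -(((b + t)/((2*b)))*(1/91) + b/t)/3 = -(((b + t)*(1/(2*b)))*(1/91) + b/t)/3 = -(((b + t)/(2*b))*(1/91) + b/t)/3 = -((b + t)/(182*b) + b/t)/3 = -(b/t + (b + t)/(182*b))/3 = -b/(3*t) - (b + t)/(546*b))
z + L(82, -152) = -29866 + (-1/546 - 1/3*(-152)/82 - 1/546*82/(-152)) = -29866 + (-1/546 - 1/3*(-152)*1/82 - 1/546*82*(-1/152)) = -29866 + (-1/546 + 76/123 + 41/41496) = -29866 + 149971/243048 = -7258721597/243048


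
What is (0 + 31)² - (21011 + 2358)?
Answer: -22408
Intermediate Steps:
(0 + 31)² - (21011 + 2358) = 31² - 1*23369 = 961 - 23369 = -22408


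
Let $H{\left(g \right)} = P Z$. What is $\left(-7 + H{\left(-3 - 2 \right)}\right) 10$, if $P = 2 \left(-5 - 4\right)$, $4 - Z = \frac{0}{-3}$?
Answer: $-790$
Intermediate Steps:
$Z = 4$ ($Z = 4 - \frac{0}{-3} = 4 - 0 \left(- \frac{1}{3}\right) = 4 - 0 = 4 + 0 = 4$)
$P = -18$ ($P = 2 \left(-9\right) = -18$)
$H{\left(g \right)} = -72$ ($H{\left(g \right)} = \left(-18\right) 4 = -72$)
$\left(-7 + H{\left(-3 - 2 \right)}\right) 10 = \left(-7 - 72\right) 10 = \left(-79\right) 10 = -790$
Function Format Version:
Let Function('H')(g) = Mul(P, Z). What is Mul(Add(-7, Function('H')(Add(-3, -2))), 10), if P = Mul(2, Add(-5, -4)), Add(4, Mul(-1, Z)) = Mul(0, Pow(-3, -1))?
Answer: -790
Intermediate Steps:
Z = 4 (Z = Add(4, Mul(-1, Mul(0, Pow(-3, -1)))) = Add(4, Mul(-1, Mul(0, Rational(-1, 3)))) = Add(4, Mul(-1, 0)) = Add(4, 0) = 4)
P = -18 (P = Mul(2, -9) = -18)
Function('H')(g) = -72 (Function('H')(g) = Mul(-18, 4) = -72)
Mul(Add(-7, Function('H')(Add(-3, -2))), 10) = Mul(Add(-7, -72), 10) = Mul(-79, 10) = -790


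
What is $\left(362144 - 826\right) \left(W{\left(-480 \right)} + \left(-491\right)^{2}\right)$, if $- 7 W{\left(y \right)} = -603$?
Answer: $\frac{609966208060}{7} \approx 8.7138 \cdot 10^{10}$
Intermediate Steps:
$W{\left(y \right)} = \frac{603}{7}$ ($W{\left(y \right)} = \left(- \frac{1}{7}\right) \left(-603\right) = \frac{603}{7}$)
$\left(362144 - 826\right) \left(W{\left(-480 \right)} + \left(-491\right)^{2}\right) = \left(362144 - 826\right) \left(\frac{603}{7} + \left(-491\right)^{2}\right) = 361318 \left(\frac{603}{7} + 241081\right) = 361318 \cdot \frac{1688170}{7} = \frac{609966208060}{7}$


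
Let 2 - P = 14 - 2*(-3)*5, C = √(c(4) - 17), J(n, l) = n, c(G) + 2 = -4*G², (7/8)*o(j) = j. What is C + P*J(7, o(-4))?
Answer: -294 + I*√83 ≈ -294.0 + 9.1104*I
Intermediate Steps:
o(j) = 8*j/7
c(G) = -2 - 4*G²
C = I*√83 (C = √((-2 - 4*4²) - 17) = √((-2 - 4*16) - 17) = √((-2 - 64) - 17) = √(-66 - 17) = √(-83) = I*√83 ≈ 9.1104*I)
P = -42 (P = 2 - (14 - 2*(-3)*5) = 2 - (14 - (-6)*5) = 2 - (14 - 1*(-30)) = 2 - (14 + 30) = 2 - 1*44 = 2 - 44 = -42)
C + P*J(7, o(-4)) = I*√83 - 42*7 = I*√83 - 294 = -294 + I*√83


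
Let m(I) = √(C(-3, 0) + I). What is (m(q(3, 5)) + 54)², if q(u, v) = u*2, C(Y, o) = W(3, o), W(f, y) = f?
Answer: 3249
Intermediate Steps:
C(Y, o) = 3
q(u, v) = 2*u
m(I) = √(3 + I)
(m(q(3, 5)) + 54)² = (√(3 + 2*3) + 54)² = (√(3 + 6) + 54)² = (√9 + 54)² = (3 + 54)² = 57² = 3249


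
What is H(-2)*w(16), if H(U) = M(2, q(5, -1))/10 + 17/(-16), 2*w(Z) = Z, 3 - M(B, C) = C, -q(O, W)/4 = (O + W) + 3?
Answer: 163/10 ≈ 16.300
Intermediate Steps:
q(O, W) = -12 - 4*O - 4*W (q(O, W) = -4*((O + W) + 3) = -4*(3 + O + W) = -12 - 4*O - 4*W)
M(B, C) = 3 - C
w(Z) = Z/2
H(U) = 163/80 (H(U) = (3 - (-12 - 4*5 - 4*(-1)))/10 + 17/(-16) = (3 - (-12 - 20 + 4))*(1/10) + 17*(-1/16) = (3 - 1*(-28))*(1/10) - 17/16 = (3 + 28)*(1/10) - 17/16 = 31*(1/10) - 17/16 = 31/10 - 17/16 = 163/80)
H(-2)*w(16) = 163*((1/2)*16)/80 = (163/80)*8 = 163/10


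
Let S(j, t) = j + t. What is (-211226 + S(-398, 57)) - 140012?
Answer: -351579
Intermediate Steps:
(-211226 + S(-398, 57)) - 140012 = (-211226 + (-398 + 57)) - 140012 = (-211226 - 341) - 140012 = -211567 - 140012 = -351579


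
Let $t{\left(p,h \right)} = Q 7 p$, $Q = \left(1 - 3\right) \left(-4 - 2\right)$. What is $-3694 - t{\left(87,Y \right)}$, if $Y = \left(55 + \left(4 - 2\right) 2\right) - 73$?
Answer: $-11002$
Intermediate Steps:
$Q = 12$ ($Q = \left(-2\right) \left(-6\right) = 12$)
$Y = -14$ ($Y = \left(55 + 2 \cdot 2\right) - 73 = \left(55 + 4\right) - 73 = 59 - 73 = -14$)
$t{\left(p,h \right)} = 84 p$ ($t{\left(p,h \right)} = 12 \cdot 7 p = 84 p$)
$-3694 - t{\left(87,Y \right)} = -3694 - 84 \cdot 87 = -3694 - 7308 = -11002$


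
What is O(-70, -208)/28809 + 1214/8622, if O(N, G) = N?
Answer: 1909477/13799511 ≈ 0.13837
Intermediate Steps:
O(-70, -208)/28809 + 1214/8622 = -70/28809 + 1214/8622 = -70*1/28809 + 1214*(1/8622) = -70/28809 + 607/4311 = 1909477/13799511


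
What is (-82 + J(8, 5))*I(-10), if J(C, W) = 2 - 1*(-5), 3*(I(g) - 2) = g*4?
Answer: 850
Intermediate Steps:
I(g) = 2 + 4*g/3 (I(g) = 2 + (g*4)/3 = 2 + (4*g)/3 = 2 + 4*g/3)
J(C, W) = 7 (J(C, W) = 2 + 5 = 7)
(-82 + J(8, 5))*I(-10) = (-82 + 7)*(2 + (4/3)*(-10)) = -75*(2 - 40/3) = -75*(-34/3) = 850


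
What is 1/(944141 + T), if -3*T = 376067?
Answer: 3/2456356 ≈ 1.2213e-6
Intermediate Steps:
T = -376067/3 (T = -1/3*376067 = -376067/3 ≈ -1.2536e+5)
1/(944141 + T) = 1/(944141 - 376067/3) = 1/(2456356/3) = 3/2456356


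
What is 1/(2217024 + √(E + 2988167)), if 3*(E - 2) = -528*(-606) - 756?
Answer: 2217024/4915192322003 - √3094573/4915192322003 ≈ 4.5070e-7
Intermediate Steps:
E = 106406 (E = 2 + (-528*(-606) - 756)/3 = 2 + (319968 - 756)/3 = 2 + (⅓)*319212 = 2 + 106404 = 106406)
1/(2217024 + √(E + 2988167)) = 1/(2217024 + √(106406 + 2988167)) = 1/(2217024 + √3094573)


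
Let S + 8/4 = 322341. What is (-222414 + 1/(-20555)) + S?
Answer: 2053958374/20555 ≈ 99925.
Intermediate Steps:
S = 322339 (S = -2 + 322341 = 322339)
(-222414 + 1/(-20555)) + S = (-222414 + 1/(-20555)) + 322339 = (-222414 - 1/20555) + 322339 = -4571719771/20555 + 322339 = 2053958374/20555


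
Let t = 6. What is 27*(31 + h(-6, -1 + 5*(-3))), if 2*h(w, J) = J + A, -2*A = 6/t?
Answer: 2457/4 ≈ 614.25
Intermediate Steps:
A = -1/2 (A = -3/6 = -1/2*1 = -1/2 ≈ -0.50000)
h(w, J) = -1/4 + J/2 (h(w, J) = (J - 1/2)/2 = (-1/2 + J)/2 = -1/4 + J/2)
27*(31 + h(-6, -1 + 5*(-3))) = 27*(31 + (-1/4 + (-1 + 5*(-3))/2)) = 27*(31 + (-1/4 + (-1 - 15)/2)) = 27*(31 + (-1/4 + (1/2)*(-16))) = 27*(31 + (-1/4 - 8)) = 27*(31 - 33/4) = 27*(91/4) = 2457/4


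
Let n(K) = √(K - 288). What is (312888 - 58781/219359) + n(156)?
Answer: 68634740011/219359 + 2*I*√33 ≈ 3.1289e+5 + 11.489*I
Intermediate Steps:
n(K) = √(-288 + K)
(312888 - 58781/219359) + n(156) = (312888 - 58781/219359) + √(-288 + 156) = (312888 - 58781*1/219359) + √(-132) = (312888 - 58781/219359) + 2*I*√33 = 68634740011/219359 + 2*I*√33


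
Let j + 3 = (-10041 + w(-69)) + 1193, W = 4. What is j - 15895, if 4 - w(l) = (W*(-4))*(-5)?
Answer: -24822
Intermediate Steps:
w(l) = -76 (w(l) = 4 - 4*(-4)*(-5) = 4 - (-16)*(-5) = 4 - 1*80 = 4 - 80 = -76)
j = -8927 (j = -3 + ((-10041 - 76) + 1193) = -3 + (-10117 + 1193) = -3 - 8924 = -8927)
j - 15895 = -8927 - 15895 = -24822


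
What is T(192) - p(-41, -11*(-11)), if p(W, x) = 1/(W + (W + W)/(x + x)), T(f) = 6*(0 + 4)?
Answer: 120169/5002 ≈ 24.024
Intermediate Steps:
T(f) = 24 (T(f) = 6*4 = 24)
p(W, x) = 1/(W + W/x) (p(W, x) = 1/(W + (2*W)/((2*x))) = 1/(W + (2*W)*(1/(2*x))) = 1/(W + W/x))
T(192) - p(-41, -11*(-11)) = 24 - (-11*(-11))/((-41)*(1 - 11*(-11))) = 24 - 121*(-1)/(41*(1 + 121)) = 24 - 121*(-1)/(41*122) = 24 - 1*(-121/5002) = 24 + 121/5002 = 120169/5002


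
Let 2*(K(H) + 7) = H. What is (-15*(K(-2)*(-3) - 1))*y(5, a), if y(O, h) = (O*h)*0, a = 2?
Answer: 0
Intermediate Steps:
K(H) = -7 + H/2
y(O, h) = 0
(-15*(K(-2)*(-3) - 1))*y(5, a) = -15*((-7 + (½)*(-2))*(-3) - 1)*0 = -15*((-7 - 1)*(-3) - 1)*0 = -15*(-8*(-3) - 1)*0 = -15*(24 - 1)*0 = -15*23*0 = -345*0 = 0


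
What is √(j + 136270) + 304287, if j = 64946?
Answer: 304287 + 16*√786 ≈ 3.0474e+5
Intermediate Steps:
√(j + 136270) + 304287 = √(64946 + 136270) + 304287 = √201216 + 304287 = 16*√786 + 304287 = 304287 + 16*√786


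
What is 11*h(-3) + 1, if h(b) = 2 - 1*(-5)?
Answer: 78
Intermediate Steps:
h(b) = 7 (h(b) = 2 + 5 = 7)
11*h(-3) + 1 = 11*7 + 1 = 77 + 1 = 78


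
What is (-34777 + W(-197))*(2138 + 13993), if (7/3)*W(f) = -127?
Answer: -3933060420/7 ≈ -5.6187e+8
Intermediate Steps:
W(f) = -381/7 (W(f) = (3/7)*(-127) = -381/7)
(-34777 + W(-197))*(2138 + 13993) = (-34777 - 381/7)*(2138 + 13993) = -243820/7*16131 = -3933060420/7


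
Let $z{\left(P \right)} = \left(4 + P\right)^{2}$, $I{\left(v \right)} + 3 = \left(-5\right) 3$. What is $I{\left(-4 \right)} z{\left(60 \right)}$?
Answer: $-73728$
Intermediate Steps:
$I{\left(v \right)} = -18$ ($I{\left(v \right)} = -3 - 15 = -18$)
$I{\left(-4 \right)} z{\left(60 \right)} = - 18 \left(4 + 60\right)^{2} = - 18 \cdot 64^{2} = \left(-18\right) 4096 = -73728$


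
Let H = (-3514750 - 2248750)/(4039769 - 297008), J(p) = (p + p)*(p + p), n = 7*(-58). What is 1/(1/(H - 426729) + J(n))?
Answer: 1597150422269/1053071548016788775 ≈ 1.5167e-6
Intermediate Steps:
n = -406
J(p) = 4*p² (J(p) = (2*p)*(2*p) = 4*p²)
H = -5763500/3742761 ≈ -1.5399
1/(1/(H - 426729) + J(n)) = 1/(1/(-5763500/3742761 - 426729) + 4*(-406)²) = 1/(1/(-1597150422269/3742761) + 4*164836) = 1/(-3742761/1597150422269 + 659344) = 1/(1053071548016788775/1597150422269) = 1597150422269/1053071548016788775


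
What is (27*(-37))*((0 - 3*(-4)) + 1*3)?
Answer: -14985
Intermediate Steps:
(27*(-37))*((0 - 3*(-4)) + 1*3) = -999*((0 + 12) + 3) = -999*(12 + 3) = -999*15 = -14985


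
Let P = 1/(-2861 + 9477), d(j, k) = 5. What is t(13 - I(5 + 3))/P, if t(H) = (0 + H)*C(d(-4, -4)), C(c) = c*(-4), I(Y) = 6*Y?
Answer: 4631200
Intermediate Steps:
P = 1/6616 ≈ 0.00015115
C(c) = -4*c
t(H) = -20*H (t(H) = (0 + H)*(-4*5) = H*(-20) = -20*H)
t(13 - I(5 + 3))/P = (-20*(13 - 6*(5 + 3)))/(1/6616) = -20*(13 - 6*8)*6616 = -20*(13 - 1*48)*6616 = -20*(13 - 48)*6616 = -20*(-35)*6616 = 700*6616 = 4631200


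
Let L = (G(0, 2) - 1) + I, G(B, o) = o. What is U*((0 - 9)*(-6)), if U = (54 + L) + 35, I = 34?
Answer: 6696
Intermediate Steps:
L = 35 (L = (2 - 1) + 34 = 1 + 34 = 35)
U = 124 (U = (54 + 35) + 35 = 89 + 35 = 124)
U*((0 - 9)*(-6)) = 124*((0 - 9)*(-6)) = 124*(-9*(-6)) = 124*54 = 6696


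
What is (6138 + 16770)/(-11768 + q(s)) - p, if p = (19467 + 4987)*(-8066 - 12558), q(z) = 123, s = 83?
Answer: 5873031079012/11645 ≈ 5.0434e+8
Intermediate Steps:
p = -504339296 (p = 24454*(-20624) = -504339296)
(6138 + 16770)/(-11768 + q(s)) - p = (6138 + 16770)/(-11768 + 123) - 1*(-504339296) = 22908/(-11645) + 504339296 = 22908*(-1/11645) + 504339296 = -22908/11645 + 504339296 = 5873031079012/11645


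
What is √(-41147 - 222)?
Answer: I*√41369 ≈ 203.39*I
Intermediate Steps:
√(-41147 - 222) = √(-41369) = I*√41369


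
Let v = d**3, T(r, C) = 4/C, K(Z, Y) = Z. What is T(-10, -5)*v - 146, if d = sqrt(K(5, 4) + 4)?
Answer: -838/5 ≈ -167.60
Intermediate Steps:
d = 3 (d = sqrt(5 + 4) = sqrt(9) = 3)
v = 27 (v = 3**3 = 27)
T(-10, -5)*v - 146 = (4/(-5))*27 - 146 = (4*(-1/5))*27 - 146 = -4/5*27 - 146 = -108/5 - 146 = -838/5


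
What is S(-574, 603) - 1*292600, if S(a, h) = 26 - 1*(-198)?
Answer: -292376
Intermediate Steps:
S(a, h) = 224 (S(a, h) = 26 + 198 = 224)
S(-574, 603) - 1*292600 = 224 - 1*292600 = 224 - 292600 = -292376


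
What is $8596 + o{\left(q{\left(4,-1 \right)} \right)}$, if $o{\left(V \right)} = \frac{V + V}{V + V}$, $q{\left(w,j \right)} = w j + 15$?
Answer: $8597$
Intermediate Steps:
$q{\left(w,j \right)} = 15 + j w$ ($q{\left(w,j \right)} = j w + 15 = 15 + j w$)
$o{\left(V \right)} = 1$ ($o{\left(V \right)} = \frac{2 V}{2 V} = 2 V \frac{1}{2 V} = 1$)
$8596 + o{\left(q{\left(4,-1 \right)} \right)} = 8596 + 1 = 8597$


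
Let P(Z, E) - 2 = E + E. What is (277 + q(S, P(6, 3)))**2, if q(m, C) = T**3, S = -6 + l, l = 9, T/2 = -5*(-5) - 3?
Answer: 7303582521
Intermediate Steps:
T = 44 (T = 2*(-5*(-5) - 3) = 2*(25 - 3) = 2*22 = 44)
P(Z, E) = 2 + 2*E (P(Z, E) = 2 + (E + E) = 2 + 2*E)
S = 3 (S = -6 + 9 = 3)
q(m, C) = 85184 (q(m, C) = 44**3 = 85184)
(277 + q(S, P(6, 3)))**2 = (277 + 85184)**2 = 85461**2 = 7303582521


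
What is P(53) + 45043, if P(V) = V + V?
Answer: 45149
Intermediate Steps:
P(V) = 2*V
P(53) + 45043 = 2*53 + 45043 = 106 + 45043 = 45149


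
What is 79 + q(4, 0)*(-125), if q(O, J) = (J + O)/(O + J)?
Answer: -46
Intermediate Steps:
q(O, J) = 1 (q(O, J) = (J + O)/(J + O) = 1)
79 + q(4, 0)*(-125) = 79 + 1*(-125) = 79 - 125 = -46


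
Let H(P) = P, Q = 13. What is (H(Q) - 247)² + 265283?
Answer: 320039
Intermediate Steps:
(H(Q) - 247)² + 265283 = (13 - 247)² + 265283 = (-234)² + 265283 = 54756 + 265283 = 320039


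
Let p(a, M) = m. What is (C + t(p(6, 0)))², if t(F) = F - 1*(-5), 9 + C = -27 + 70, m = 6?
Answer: 2025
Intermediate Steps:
p(a, M) = 6
C = 34 (C = -9 + (-27 + 70) = -9 + 43 = 34)
t(F) = 5 + F (t(F) = F + 5 = 5 + F)
(C + t(p(6, 0)))² = (34 + (5 + 6))² = (34 + 11)² = 45² = 2025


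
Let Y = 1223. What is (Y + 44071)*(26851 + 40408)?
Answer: 3046429146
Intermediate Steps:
(Y + 44071)*(26851 + 40408) = (1223 + 44071)*(26851 + 40408) = 45294*67259 = 3046429146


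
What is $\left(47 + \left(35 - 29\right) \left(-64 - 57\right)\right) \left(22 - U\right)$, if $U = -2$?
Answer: $-16296$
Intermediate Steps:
$\left(47 + \left(35 - 29\right) \left(-64 - 57\right)\right) \left(22 - U\right) = \left(47 + \left(35 - 29\right) \left(-64 - 57\right)\right) \left(22 - -2\right) = \left(47 + 6 \left(-121\right)\right) \left(22 + 2\right) = \left(47 - 726\right) 24 = \left(-679\right) 24 = -16296$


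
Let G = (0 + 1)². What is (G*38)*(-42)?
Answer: -1596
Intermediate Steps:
G = 1 (G = 1² = 1)
(G*38)*(-42) = (1*38)*(-42) = 38*(-42) = -1596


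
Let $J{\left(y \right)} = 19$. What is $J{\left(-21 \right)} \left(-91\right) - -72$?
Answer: $-1657$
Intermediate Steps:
$J{\left(-21 \right)} \left(-91\right) - -72 = 19 \left(-91\right) - -72 = -1729 + \left(-33 + 105\right) = -1729 + 72 = -1657$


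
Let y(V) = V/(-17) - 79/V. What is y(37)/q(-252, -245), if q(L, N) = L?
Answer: 226/13209 ≈ 0.017110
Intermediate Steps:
y(V) = -79/V - V/17 (y(V) = V*(-1/17) - 79/V = -V/17 - 79/V = -79/V - V/17)
y(37)/q(-252, -245) = (-79/37 - 1/17*37)/(-252) = (-79*1/37 - 37/17)*(-1/252) = (-79/37 - 37/17)*(-1/252) = -2712/629*(-1/252) = 226/13209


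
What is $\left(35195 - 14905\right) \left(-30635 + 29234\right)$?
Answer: $-28426290$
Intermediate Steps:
$\left(35195 - 14905\right) \left(-30635 + 29234\right) = 20290 \left(-1401\right) = -28426290$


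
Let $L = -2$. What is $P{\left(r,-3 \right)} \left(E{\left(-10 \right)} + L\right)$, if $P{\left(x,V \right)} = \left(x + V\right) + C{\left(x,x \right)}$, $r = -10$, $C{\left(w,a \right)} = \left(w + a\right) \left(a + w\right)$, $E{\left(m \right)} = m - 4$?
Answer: $-6192$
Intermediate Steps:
$E{\left(m \right)} = -4 + m$ ($E{\left(m \right)} = m - 4 = -4 + m$)
$C{\left(w,a \right)} = \left(a + w\right)^{2}$ ($C{\left(w,a \right)} = \left(a + w\right) \left(a + w\right) = \left(a + w\right)^{2}$)
$P{\left(x,V \right)} = V + x + 4 x^{2}$ ($P{\left(x,V \right)} = \left(x + V\right) + \left(x + x\right)^{2} = \left(V + x\right) + \left(2 x\right)^{2} = \left(V + x\right) + 4 x^{2} = V + x + 4 x^{2}$)
$P{\left(r,-3 \right)} \left(E{\left(-10 \right)} + L\right) = \left(-3 - 10 + 4 \left(-10\right)^{2}\right) \left(\left(-4 - 10\right) - 2\right) = \left(-3 - 10 + 4 \cdot 100\right) \left(-14 - 2\right) = \left(-3 - 10 + 400\right) \left(-16\right) = 387 \left(-16\right) = -6192$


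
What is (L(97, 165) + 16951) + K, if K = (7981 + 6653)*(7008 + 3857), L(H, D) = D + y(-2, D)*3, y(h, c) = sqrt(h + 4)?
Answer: 159015526 + 3*sqrt(2) ≈ 1.5902e+8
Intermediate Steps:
y(h, c) = sqrt(4 + h)
L(H, D) = D + 3*sqrt(2) (L(H, D) = D + sqrt(4 - 2)*3 = D + sqrt(2)*3 = D + 3*sqrt(2))
K = 158998410 (K = 14634*10865 = 158998410)
(L(97, 165) + 16951) + K = ((165 + 3*sqrt(2)) + 16951) + 158998410 = (17116 + 3*sqrt(2)) + 158998410 = 159015526 + 3*sqrt(2)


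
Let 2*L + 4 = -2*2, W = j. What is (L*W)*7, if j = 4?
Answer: -112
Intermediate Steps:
W = 4
L = -4 (L = -2 + (-2*2)/2 = -2 + (½)*(-4) = -2 - 2 = -4)
(L*W)*7 = -4*4*7 = -16*7 = -112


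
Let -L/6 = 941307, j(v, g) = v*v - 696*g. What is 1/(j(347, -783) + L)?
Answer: -1/4982465 ≈ -2.0070e-7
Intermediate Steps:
j(v, g) = v² - 696*g
L = -5647842 (L = -6*941307 = -5647842)
1/(j(347, -783) + L) = 1/((347² - 696*(-783)) - 5647842) = 1/((120409 + 544968) - 5647842) = 1/(665377 - 5647842) = 1/(-4982465) = -1/4982465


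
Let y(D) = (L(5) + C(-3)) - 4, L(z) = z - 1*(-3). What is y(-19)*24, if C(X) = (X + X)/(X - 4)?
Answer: 816/7 ≈ 116.57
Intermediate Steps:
L(z) = 3 + z (L(z) = z + 3 = 3 + z)
C(X) = 2*X/(-4 + X) (C(X) = (2*X)/(-4 + X) = 2*X/(-4 + X))
y(D) = 34/7 (y(D) = ((3 + 5) + 2*(-3)/(-4 - 3)) - 4 = (8 + 2*(-3)/(-7)) - 4 = (8 + 2*(-3)*(-1/7)) - 4 = (8 + 6/7) - 4 = 62/7 - 4 = 34/7)
y(-19)*24 = (34/7)*24 = 816/7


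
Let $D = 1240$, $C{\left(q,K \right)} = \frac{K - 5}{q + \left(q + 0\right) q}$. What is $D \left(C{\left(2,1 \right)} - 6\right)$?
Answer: $- \frac{24800}{3} \approx -8266.7$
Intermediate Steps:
$C{\left(q,K \right)} = \frac{-5 + K}{q + q^{2}}$ ($C{\left(q,K \right)} = \frac{-5 + K}{q + q q} = \frac{-5 + K}{q + q^{2}}$)
$D \left(C{\left(2,1 \right)} - 6\right) = 1240 \left(\frac{-5 + 1}{2 \left(1 + 2\right)} - 6\right) = 1240 \left(\frac{1}{2} \cdot \frac{1}{3} \left(-4\right) - 6\right) = 1240 \left(- \frac{2}{3} - 6\right) = 1240 \left(- \frac{20}{3}\right) = - \frac{24800}{3}$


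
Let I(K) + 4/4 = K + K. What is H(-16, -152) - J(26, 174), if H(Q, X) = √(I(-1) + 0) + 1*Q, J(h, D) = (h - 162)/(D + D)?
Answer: -1358/87 + I*√3 ≈ -15.609 + 1.732*I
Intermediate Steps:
J(h, D) = (-162 + h)/(2*D) (J(h, D) = (-162 + h)/((2*D)) = (-162 + h)*(1/(2*D)) = (-162 + h)/(2*D))
I(K) = -1 + 2*K (I(K) = -1 + (K + K) = -1 + 2*K)
H(Q, X) = Q + I*√3 (H(Q, X) = √((-1 + 2*(-1)) + 0) + 1*Q = √((-1 - 2) + 0) + Q = √(-3 + 0) + Q = √(-3) + Q = I*√3 + Q = Q + I*√3)
H(-16, -152) - J(26, 174) = (-16 + I*√3) - (-162 + 26)/(2*174) = (-16 + I*√3) - (-136)/(2*174) = (-16 + I*√3) - 1*(-34/87) = (-16 + I*√3) + 34/87 = -1358/87 + I*√3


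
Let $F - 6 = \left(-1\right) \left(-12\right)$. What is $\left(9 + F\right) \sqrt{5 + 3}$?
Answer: $54 \sqrt{2} \approx 76.368$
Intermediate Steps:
$F = 18$ ($F = 6 - -12 = 6 + 12 = 18$)
$\left(9 + F\right) \sqrt{5 + 3} = \left(9 + 18\right) \sqrt{5 + 3} = 27 \sqrt{8} = 27 \cdot 2 \sqrt{2} = 54 \sqrt{2}$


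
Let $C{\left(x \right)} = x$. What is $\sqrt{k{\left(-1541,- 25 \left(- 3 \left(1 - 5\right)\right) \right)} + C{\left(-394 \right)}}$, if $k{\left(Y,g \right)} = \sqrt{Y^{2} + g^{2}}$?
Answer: $\sqrt{-394 + \sqrt{2464681}} \approx 34.292$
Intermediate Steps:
$\sqrt{k{\left(-1541,- 25 \left(- 3 \left(1 - 5\right)\right) \right)} + C{\left(-394 \right)}} = \sqrt{\sqrt{\left(-1541\right)^{2} + \left(- 25 \left(- 3 \left(1 - 5\right)\right)\right)^{2}} - 394} = \sqrt{\sqrt{2374681 + \left(- 25 \left(\left(-3\right) \left(-4\right)\right)\right)^{2}} - 394} = \sqrt{\sqrt{2374681 + \left(\left(-25\right) 12\right)^{2}} - 394} = \sqrt{\sqrt{2374681 + \left(-300\right)^{2}} - 394} = \sqrt{\sqrt{2374681 + 90000} - 394} = \sqrt{\sqrt{2464681} - 394} = \sqrt{-394 + \sqrt{2464681}}$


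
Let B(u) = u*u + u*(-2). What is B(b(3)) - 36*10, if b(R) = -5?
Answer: -325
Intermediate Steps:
B(u) = u² - 2*u
B(b(3)) - 36*10 = -5*(-2 - 5) - 36*10 = -5*(-7) - 360 = 35 - 360 = -325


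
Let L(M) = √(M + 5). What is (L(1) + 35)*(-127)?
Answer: -4445 - 127*√6 ≈ -4756.1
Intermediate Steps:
L(M) = √(5 + M)
(L(1) + 35)*(-127) = (√(5 + 1) + 35)*(-127) = (√6 + 35)*(-127) = (35 + √6)*(-127) = -4445 - 127*√6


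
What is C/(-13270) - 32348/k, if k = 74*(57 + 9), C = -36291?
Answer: -63003179/16202670 ≈ -3.8884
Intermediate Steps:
k = 4884 (k = 74*66 = 4884)
C/(-13270) - 32348/k = -36291/(-13270) - 32348/4884 = -36291*(-1/13270) - 32348*1/4884 = 36291/13270 - 8087/1221 = -63003179/16202670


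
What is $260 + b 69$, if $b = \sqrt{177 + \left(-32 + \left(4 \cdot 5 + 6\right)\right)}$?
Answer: $260 + 207 \sqrt{19} \approx 1162.3$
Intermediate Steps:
$b = 3 \sqrt{19}$ ($b = \sqrt{177 + \left(-32 + \left(20 + 6\right)\right)} = \sqrt{177 + \left(-32 + 26\right)} = \sqrt{177 - 6} = \sqrt{171} = 3 \sqrt{19} \approx 13.077$)
$260 + b 69 = 260 + 3 \sqrt{19} \cdot 69 = 260 + 207 \sqrt{19}$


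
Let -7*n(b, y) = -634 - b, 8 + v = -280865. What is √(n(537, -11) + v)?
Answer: 2*I*√3438645/7 ≈ 529.82*I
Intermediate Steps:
v = -280873 (v = -8 - 280865 = -280873)
n(b, y) = 634/7 + b/7 (n(b, y) = -(-634 - b)/7 = 634/7 + b/7)
√(n(537, -11) + v) = √((634/7 + (⅐)*537) - 280873) = √((634/7 + 537/7) - 280873) = √(1171/7 - 280873) = √(-1964940/7) = 2*I*√3438645/7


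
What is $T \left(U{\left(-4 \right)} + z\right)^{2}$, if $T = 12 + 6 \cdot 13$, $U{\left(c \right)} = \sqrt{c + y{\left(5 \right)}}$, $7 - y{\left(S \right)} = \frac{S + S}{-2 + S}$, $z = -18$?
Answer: $29130 - 1080 i \sqrt{3} \approx 29130.0 - 1870.6 i$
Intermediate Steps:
$y{\left(S \right)} = 7 - \frac{2 S}{-2 + S}$ ($y{\left(S \right)} = 7 - \frac{S + S}{-2 + S} = 7 - \frac{2 S}{-2 + S}$)
$U{\left(c \right)} = \sqrt{\frac{11}{3} + c}$ ($U{\left(c \right)} = \sqrt{c + \frac{-14 + 5 \cdot 5}{-2 + 5}} = \sqrt{c + \frac{-14 + 25}{3}} = \sqrt{c + \frac{1}{3} \cdot 11} = \sqrt{c + \frac{11}{3}} = \sqrt{\frac{11}{3} + c}$)
$T = 90$ ($T = 12 + 78 = 90$)
$T \left(U{\left(-4 \right)} + z\right)^{2} = 90 \left(\frac{\sqrt{33 + 9 \left(-4\right)}}{3} - 18\right)^{2} = 90 \left(\frac{\sqrt{33 - 36}}{3} - 18\right)^{2} = 90 \left(\frac{\sqrt{-3}}{3} - 18\right)^{2} = 90 \left(\frac{i \sqrt{3}}{3} - 18\right)^{2} = 90 \left(-18 + \frac{i \sqrt{3}}{3}\right)^{2}$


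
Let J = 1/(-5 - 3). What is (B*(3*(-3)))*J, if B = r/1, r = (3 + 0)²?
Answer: 81/8 ≈ 10.125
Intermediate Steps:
r = 9 (r = 3² = 9)
J = -⅛ (J = 1/(-8) = -⅛ ≈ -0.12500)
B = 9 (B = 9/1 = 9*1 = 9)
(B*(3*(-3)))*J = (9*(3*(-3)))*(-⅛) = (9*(-9))*(-⅛) = -81*(-⅛) = 81/8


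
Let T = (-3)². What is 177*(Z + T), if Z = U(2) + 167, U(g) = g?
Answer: 31506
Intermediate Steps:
T = 9
Z = 169 (Z = 2 + 167 = 169)
177*(Z + T) = 177*(169 + 9) = 177*178 = 31506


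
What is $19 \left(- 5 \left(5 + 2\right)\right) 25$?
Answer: $-16625$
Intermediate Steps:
$19 \left(- 5 \left(5 + 2\right)\right) 25 = 19 \left(\left(-5\right) 7\right) 25 = 19 \left(-35\right) 25 = \left(-665\right) 25 = -16625$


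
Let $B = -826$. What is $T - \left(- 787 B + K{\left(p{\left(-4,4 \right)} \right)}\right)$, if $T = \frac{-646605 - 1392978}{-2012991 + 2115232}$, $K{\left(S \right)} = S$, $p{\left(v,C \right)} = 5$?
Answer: $- \frac{66465539730}{102241} \approx -6.5009 \cdot 10^{5}$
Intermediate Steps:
$T = - \frac{2039583}{102241} \approx -19.949$
$T - \left(- 787 B + K{\left(p{\left(-4,4 \right)} \right)}\right) = - \frac{2039583}{102241} - \left(\left(-787\right) \left(-826\right) + 5\right) = - \frac{2039583}{102241} - \left(650062 + 5\right) = - \frac{2039583}{102241} - 650067 = - \frac{66465539730}{102241}$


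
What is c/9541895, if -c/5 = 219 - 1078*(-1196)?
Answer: -1289507/1908379 ≈ -0.67571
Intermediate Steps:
c = -6447535 (c = -5*(219 - 1078*(-1196)) = -5*(219 + 1289288) = -5*1289507 = -6447535)
c/9541895 = -6447535/9541895 = -6447535*1/9541895 = -1289507/1908379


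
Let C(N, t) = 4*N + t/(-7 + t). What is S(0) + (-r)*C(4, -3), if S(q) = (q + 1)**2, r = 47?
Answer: -7651/10 ≈ -765.10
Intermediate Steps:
S(q) = (1 + q)**2
C(N, t) = 4*N + t/(-7 + t)
S(0) + (-r)*C(4, -3) = (1 + 0)**2 + (-1*47)*((-3 - 28*4 + 4*4*(-3))/(-7 - 3)) = 1**2 - 47*(-3 - 112 - 48)/(-10) = 1 - (-47)*(-163)/10 = 1 - 47*163/10 = 1 - 7661/10 = -7651/10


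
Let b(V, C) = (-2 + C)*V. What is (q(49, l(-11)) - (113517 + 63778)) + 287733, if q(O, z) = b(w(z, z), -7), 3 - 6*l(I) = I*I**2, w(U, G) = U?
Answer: 108437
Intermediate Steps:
l(I) = 1/2 - I**3/6 (l(I) = 1/2 - I*I**2/6 = 1/2 - I**3/6)
b(V, C) = V*(-2 + C)
q(O, z) = -9*z (q(O, z) = z*(-2 - 7) = z*(-9) = -9*z)
(q(49, l(-11)) - (113517 + 63778)) + 287733 = (-9*(1/2 - 1/6*(-11)**3) - (113517 + 63778)) + 287733 = (-9*(1/2 - 1/6*(-1331)) - 1*177295) + 287733 = (-9*(1/2 + 1331/6) - 177295) + 287733 = (-9*667/3 - 177295) + 287733 = (-2001 - 177295) + 287733 = -179296 + 287733 = 108437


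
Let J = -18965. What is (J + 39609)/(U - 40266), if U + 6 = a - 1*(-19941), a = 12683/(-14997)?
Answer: -11907618/11727565 ≈ -1.0154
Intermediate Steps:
a = -12683/14997 (a = 12683*(-1/14997) = -12683/14997 ≈ -0.84570)
U = 298952512/14997 (U = -6 + (-12683/14997 - 1*(-19941)) = -6 + (-12683/14997 + 19941) = -6 + 299042494/14997 = 298952512/14997 ≈ 19934.)
(J + 39609)/(U - 40266) = (-18965 + 39609)/(298952512/14997 - 40266) = 20644/(-304916690/14997) = 20644*(-14997/304916690) = -11907618/11727565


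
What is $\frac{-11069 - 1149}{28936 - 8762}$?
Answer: $- \frac{6109}{10087} \approx -0.60563$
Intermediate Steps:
$\frac{-11069 - 1149}{28936 - 8762} = - \frac{12218}{28936 + \left(-10028 + 1266\right)} = - \frac{12218}{28936 - 8762} = - \frac{12218}{20174} = \left(-12218\right) \frac{1}{20174} = - \frac{6109}{10087}$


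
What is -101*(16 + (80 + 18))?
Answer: -11514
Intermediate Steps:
-101*(16 + (80 + 18)) = -101*(16 + 98) = -101*114 = -11514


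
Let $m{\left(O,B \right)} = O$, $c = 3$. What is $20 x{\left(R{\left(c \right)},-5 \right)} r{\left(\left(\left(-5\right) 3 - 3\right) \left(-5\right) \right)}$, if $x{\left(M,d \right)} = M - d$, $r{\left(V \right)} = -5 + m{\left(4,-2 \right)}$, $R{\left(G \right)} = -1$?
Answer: $-80$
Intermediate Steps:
$r{\left(V \right)} = -1$ ($r{\left(V \right)} = -5 + 4 = -1$)
$20 x{\left(R{\left(c \right)},-5 \right)} r{\left(\left(\left(-5\right) 3 - 3\right) \left(-5\right) \right)} = 20 \left(-1 - -5\right) \left(-1\right) = 20 \left(-1 + 5\right) \left(-1\right) = 20 \cdot 4 \left(-1\right) = 80 \left(-1\right) = -80$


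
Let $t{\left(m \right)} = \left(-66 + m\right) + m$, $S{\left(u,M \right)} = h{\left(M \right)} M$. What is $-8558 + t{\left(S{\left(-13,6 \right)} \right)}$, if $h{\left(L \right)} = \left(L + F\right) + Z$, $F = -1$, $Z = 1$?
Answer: $-8552$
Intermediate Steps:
$h{\left(L \right)} = L$ ($h{\left(L \right)} = \left(L - 1\right) + 1 = \left(-1 + L\right) + 1 = L$)
$S{\left(u,M \right)} = M^{2}$ ($S{\left(u,M \right)} = M M = M^{2}$)
$t{\left(m \right)} = -66 + 2 m$
$-8558 + t{\left(S{\left(-13,6 \right)} \right)} = -8558 - \left(66 - 2 \cdot 6^{2}\right) = -8558 + \left(-66 + 2 \cdot 36\right) = -8558 + \left(-66 + 72\right) = -8558 + 6 = -8552$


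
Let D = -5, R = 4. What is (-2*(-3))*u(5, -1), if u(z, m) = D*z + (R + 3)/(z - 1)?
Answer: -279/2 ≈ -139.50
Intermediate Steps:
u(z, m) = -5*z + 7/(-1 + z) (u(z, m) = -5*z + (4 + 3)/(z - 1) = -5*z + 7/(-1 + z))
(-2*(-3))*u(5, -1) = (-2*(-3))*((7 - 5*5² + 5*5)/(-1 + 5)) = 6*((7 - 5*25 + 25)/4) = 6*((7 - 125 + 25)/4) = 6*((¼)*(-93)) = 6*(-93/4) = -279/2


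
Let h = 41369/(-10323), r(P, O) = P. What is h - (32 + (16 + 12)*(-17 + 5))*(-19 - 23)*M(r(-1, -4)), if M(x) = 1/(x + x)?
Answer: 65860663/10323 ≈ 6380.0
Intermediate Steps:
M(x) = 1/(2*x)
h = -41369/10323 (h = 41369*(-1/10323) = -41369/10323 ≈ -4.0075)
h - (32 + (16 + 12)*(-17 + 5))*(-19 - 23)*M(r(-1, -4)) = -41369/10323 - (32 + (16 + 12)*(-17 + 5))*(-19 - 23)*(1/2)/(-1) = -41369/10323 - (32 + 28*(-12))*(-42)*(1/2)*(-1) = -41369/10323 - (32 - 336)*(-42)*(-1)/2 = -41369/10323 - (-304*(-42))*(-1)/2 = -41369/10323 - 12768*(-1)/2 = -41369/10323 - 1*(-6384) = -41369/10323 + 6384 = 65860663/10323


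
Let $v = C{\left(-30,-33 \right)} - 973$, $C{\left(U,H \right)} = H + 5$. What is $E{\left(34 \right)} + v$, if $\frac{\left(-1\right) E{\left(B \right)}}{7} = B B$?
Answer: $-9093$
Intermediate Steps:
$E{\left(B \right)} = - 7 B^{2}$ ($E{\left(B \right)} = - 7 B B = - 7 B^{2}$)
$C{\left(U,H \right)} = 5 + H$
$v = -1001$ ($v = \left(5 - 33\right) - 973 = -28 - 973 = -1001$)
$E{\left(34 \right)} + v = - 7 \cdot 34^{2} - 1001 = \left(-7\right) 1156 - 1001 = -8092 - 1001 = -9093$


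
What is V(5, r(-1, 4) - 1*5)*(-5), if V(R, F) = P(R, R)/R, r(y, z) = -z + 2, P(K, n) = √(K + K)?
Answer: -√10 ≈ -3.1623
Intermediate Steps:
P(K, n) = √2*√K (P(K, n) = √(2*K) = √2*√K)
r(y, z) = 2 - z
V(R, F) = √2/√R (V(R, F) = (√2*√R)/R = √2/√R)
V(5, r(-1, 4) - 1*5)*(-5) = (√2/√5)*(-5) = (√2*(√5/5))*(-5) = (√10/5)*(-5) = -√10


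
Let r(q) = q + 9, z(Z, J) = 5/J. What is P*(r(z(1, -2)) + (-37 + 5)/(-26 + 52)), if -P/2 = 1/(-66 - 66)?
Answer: 137/1716 ≈ 0.079837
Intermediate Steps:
r(q) = 9 + q
P = 1/66 (P = -2/(-66 - 66) = -2/(-132) = -2*(-1/132) = 1/66 ≈ 0.015152)
P*(r(z(1, -2)) + (-37 + 5)/(-26 + 52)) = ((9 + 5/(-2)) + (-37 + 5)/(-26 + 52))/66 = ((9 + 5*(-1/2)) - 32/26)/66 = ((9 - 5/2) - 32*1/26)/66 = (13/2 - 16/13)/66 = (1/66)*(137/26) = 137/1716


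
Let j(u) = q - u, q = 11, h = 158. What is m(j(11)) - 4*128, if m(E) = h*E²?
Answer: -512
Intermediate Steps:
j(u) = 11 - u
m(E) = 158*E²
m(j(11)) - 4*128 = 158*(11 - 1*11)² - 4*128 = 158*(11 - 11)² - 1*512 = 158*0² - 512 = 158*0 - 512 = 0 - 512 = -512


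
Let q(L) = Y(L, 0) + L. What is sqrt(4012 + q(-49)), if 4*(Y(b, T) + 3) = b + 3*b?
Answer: sqrt(3911) ≈ 62.538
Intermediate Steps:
Y(b, T) = -3 + b (Y(b, T) = -3 + (b + 3*b)/4 = -3 + (4*b)/4 = -3 + b)
q(L) = -3 + 2*L (q(L) = (-3 + L) + L = -3 + 2*L)
sqrt(4012 + q(-49)) = sqrt(4012 + (-3 + 2*(-49))) = sqrt(4012 + (-3 - 98)) = sqrt(4012 - 101) = sqrt(3911)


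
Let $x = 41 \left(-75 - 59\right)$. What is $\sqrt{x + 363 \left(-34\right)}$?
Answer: $14 i \sqrt{91} \approx 133.55 i$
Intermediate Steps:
$x = -5494$ ($x = 41 \left(-134\right) = -5494$)
$\sqrt{x + 363 \left(-34\right)} = \sqrt{-5494 + 363 \left(-34\right)} = \sqrt{-5494 - 12342} = \sqrt{-17836} = 14 i \sqrt{91}$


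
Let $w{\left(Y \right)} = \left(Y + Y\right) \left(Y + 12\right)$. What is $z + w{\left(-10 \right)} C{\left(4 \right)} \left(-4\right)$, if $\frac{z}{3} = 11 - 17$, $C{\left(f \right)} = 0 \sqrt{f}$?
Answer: $-18$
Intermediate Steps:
$C{\left(f \right)} = 0$
$z = -18$ ($z = 3 \left(11 - 17\right) = 3 \left(-6\right) = -18$)
$w{\left(Y \right)} = 2 Y \left(12 + Y\right)$
$z + w{\left(-10 \right)} C{\left(4 \right)} \left(-4\right) = -18 + 2 \left(-10\right) \left(12 - 10\right) 0 \left(-4\right) = -18 + 2 \left(-10\right) 2 \cdot 0 = -18 - 0 = -18 + 0 = -18$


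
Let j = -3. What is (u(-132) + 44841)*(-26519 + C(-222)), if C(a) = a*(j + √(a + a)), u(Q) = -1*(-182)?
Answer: -1163979619 - 19990212*I*√111 ≈ -1.164e+9 - 2.1061e+8*I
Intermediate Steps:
u(Q) = 182
C(a) = a*(-3 + √2*√a) (C(a) = a*(-3 + √(a + a)) = a*(-3 + √(2*a)) = a*(-3 + √2*√a))
(u(-132) + 44841)*(-26519 + C(-222)) = (182 + 44841)*(-26519 + (-3*(-222) + √2*(-222)^(3/2))) = 45023*(-26519 + (666 + √2*(-222*I*√222))) = 45023*(-26519 + (666 - 444*I*√111)) = 45023*(-25853 - 444*I*√111) = -1163979619 - 19990212*I*√111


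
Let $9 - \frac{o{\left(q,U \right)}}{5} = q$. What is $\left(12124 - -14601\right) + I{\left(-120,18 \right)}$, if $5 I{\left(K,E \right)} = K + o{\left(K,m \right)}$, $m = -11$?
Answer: $26830$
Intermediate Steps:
$o{\left(q,U \right)} = 45 - 5 q$
$I{\left(K,E \right)} = 9 - \frac{4 K}{5}$ ($I{\left(K,E \right)} = \frac{K - \left(-45 + 5 K\right)}{5} = \frac{45 - 4 K}{5} = 9 - \frac{4 K}{5}$)
$\left(12124 - -14601\right) + I{\left(-120,18 \right)} = \left(12124 - -14601\right) + \left(9 - -96\right) = \left(12124 + 14601\right) + \left(9 + 96\right) = 26725 + 105 = 26830$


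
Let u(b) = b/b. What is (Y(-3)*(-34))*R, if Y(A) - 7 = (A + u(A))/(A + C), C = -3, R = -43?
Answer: 32164/3 ≈ 10721.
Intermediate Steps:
u(b) = 1
Y(A) = 7 + (1 + A)/(-3 + A) (Y(A) = 7 + (A + 1)/(A - 3) = 7 + (1 + A)/(-3 + A))
(Y(-3)*(-34))*R = ((4*(-5 + 2*(-3))/(-3 - 3))*(-34))*(-43) = ((4*(-5 - 6)/(-6))*(-34))*(-43) = ((4*(-⅙)*(-11))*(-34))*(-43) = ((22/3)*(-34))*(-43) = -748/3*(-43) = 32164/3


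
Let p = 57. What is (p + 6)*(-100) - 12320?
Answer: -18620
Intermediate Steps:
(p + 6)*(-100) - 12320 = (57 + 6)*(-100) - 12320 = 63*(-100) - 12320 = -6300 - 12320 = -18620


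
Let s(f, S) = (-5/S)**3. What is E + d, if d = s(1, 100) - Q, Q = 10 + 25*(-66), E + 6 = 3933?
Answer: 44535999/8000 ≈ 5567.0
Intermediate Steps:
E = 3927 (E = -6 + 3933 = 3927)
Q = -1640 (Q = 10 - 1650 = -1640)
s(f, S) = -125/S**3
d = 13119999/8000 (d = -125/100**3 - 1*(-1640) = -125*1/1000000 + 1640 = -1/8000 + 1640 = 13119999/8000 ≈ 1640.0)
E + d = 3927 + 13119999/8000 = 44535999/8000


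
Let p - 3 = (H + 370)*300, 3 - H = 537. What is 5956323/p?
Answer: -1985441/16399 ≈ -121.07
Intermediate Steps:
H = -534 (H = 3 - 1*537 = 3 - 537 = -534)
p = -49197 (p = 3 + (-534 + 370)*300 = 3 - 164*300 = 3 - 49200 = -49197)
5956323/p = 5956323/(-49197) = 5956323*(-1/49197) = -1985441/16399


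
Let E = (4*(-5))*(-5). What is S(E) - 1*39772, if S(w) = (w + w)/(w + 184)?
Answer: -2823762/71 ≈ -39771.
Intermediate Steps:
E = 100 (E = -20*(-5) = 100)
S(w) = 2*w/(184 + w) (S(w) = (2*w)/(184 + w) = 2*w/(184 + w))
S(E) - 1*39772 = 2*100/(184 + 100) - 1*39772 = 2*100/284 - 39772 = 2*100*(1/284) - 39772 = 50/71 - 39772 = -2823762/71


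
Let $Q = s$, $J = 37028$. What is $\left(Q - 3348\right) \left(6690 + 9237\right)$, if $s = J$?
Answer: $536421360$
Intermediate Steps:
$s = 37028$
$Q = 37028$
$\left(Q - 3348\right) \left(6690 + 9237\right) = \left(37028 - 3348\right) \left(6690 + 9237\right) = 33680 \cdot 15927 = 536421360$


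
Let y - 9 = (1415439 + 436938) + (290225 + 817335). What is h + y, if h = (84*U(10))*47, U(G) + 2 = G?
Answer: 2991530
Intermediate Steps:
U(G) = -2 + G
y = 2959946 (y = 9 + ((1415439 + 436938) + (290225 + 817335)) = 9 + (1852377 + 1107560) = 9 + 2959937 = 2959946)
h = 31584 (h = (84*(-2 + 10))*47 = (84*8)*47 = 672*47 = 31584)
h + y = 31584 + 2959946 = 2991530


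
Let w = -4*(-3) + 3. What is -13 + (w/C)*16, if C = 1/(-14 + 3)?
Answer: -2653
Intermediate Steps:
w = 15 (w = 12 + 3 = 15)
C = -1/11 (C = 1/(-11) = -1/11 ≈ -0.090909)
-13 + (w/C)*16 = -13 + (15/(-1/11))*16 = -13 + (15*(-11))*16 = -13 - 165*16 = -13 - 2640 = -2653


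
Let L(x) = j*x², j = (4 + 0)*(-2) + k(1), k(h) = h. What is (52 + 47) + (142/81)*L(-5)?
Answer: -16831/81 ≈ -207.79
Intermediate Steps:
j = -7 (j = (4 + 0)*(-2) + 1 = 4*(-2) + 1 = -8 + 1 = -7)
L(x) = -7*x²
(52 + 47) + (142/81)*L(-5) = (52 + 47) + (142/81)*(-7*(-5)²) = 99 + (142*(1/81))*(-7*25) = 99 + (142/81)*(-175) = 99 - 24850/81 = -16831/81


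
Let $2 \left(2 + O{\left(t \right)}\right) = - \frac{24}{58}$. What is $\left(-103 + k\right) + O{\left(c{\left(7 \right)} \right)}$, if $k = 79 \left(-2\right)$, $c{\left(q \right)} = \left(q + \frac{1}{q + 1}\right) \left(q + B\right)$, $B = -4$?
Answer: $- \frac{7633}{29} \approx -263.21$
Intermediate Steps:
$c{\left(q \right)} = \left(-4 + q\right) \left(q + \frac{1}{1 + q}\right)$ ($c{\left(q \right)} = \left(q + \frac{1}{q + 1}\right) \left(q - 4\right) = \left(q + \frac{1}{1 + q}\right) \left(-4 + q\right) = \left(-4 + q\right) \left(q + \frac{1}{1 + q}\right)$)
$k = -158$
$O{\left(t \right)} = - \frac{64}{29}$ ($O{\left(t \right)} = -2 + \frac{\left(-1\right) \frac{24}{58}}{2} = -2 + \frac{\left(-1\right) 24 \cdot \frac{1}{58}}{2} = -2 + \frac{\left(-1\right) \frac{12}{29}}{2} = -2 + \frac{1}{2} \left(- \frac{12}{29}\right) = -2 - \frac{6}{29} = - \frac{64}{29}$)
$\left(-103 + k\right) + O{\left(c{\left(7 \right)} \right)} = \left(-103 - 158\right) - \frac{64}{29} = -261 - \frac{64}{29} = - \frac{7633}{29}$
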